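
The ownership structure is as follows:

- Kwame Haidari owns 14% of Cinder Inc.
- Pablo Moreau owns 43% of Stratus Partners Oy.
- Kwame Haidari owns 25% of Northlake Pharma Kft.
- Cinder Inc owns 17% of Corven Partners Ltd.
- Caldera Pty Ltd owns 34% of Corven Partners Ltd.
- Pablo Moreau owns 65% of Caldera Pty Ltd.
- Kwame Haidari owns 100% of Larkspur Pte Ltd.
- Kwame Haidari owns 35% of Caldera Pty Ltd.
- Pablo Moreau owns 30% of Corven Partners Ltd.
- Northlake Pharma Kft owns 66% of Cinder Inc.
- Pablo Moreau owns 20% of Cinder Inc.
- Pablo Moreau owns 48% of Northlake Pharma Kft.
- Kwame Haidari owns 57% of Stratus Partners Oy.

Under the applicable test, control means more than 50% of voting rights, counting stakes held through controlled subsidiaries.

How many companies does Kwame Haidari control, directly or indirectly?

Kwame holds 57% of Stratus, so Kwame controls Stratus.
Kwame holds 100% of Larkspur, so Kwame controls Larkspur.
No other company's threshold is met.
Kwame controls 2 companies.

2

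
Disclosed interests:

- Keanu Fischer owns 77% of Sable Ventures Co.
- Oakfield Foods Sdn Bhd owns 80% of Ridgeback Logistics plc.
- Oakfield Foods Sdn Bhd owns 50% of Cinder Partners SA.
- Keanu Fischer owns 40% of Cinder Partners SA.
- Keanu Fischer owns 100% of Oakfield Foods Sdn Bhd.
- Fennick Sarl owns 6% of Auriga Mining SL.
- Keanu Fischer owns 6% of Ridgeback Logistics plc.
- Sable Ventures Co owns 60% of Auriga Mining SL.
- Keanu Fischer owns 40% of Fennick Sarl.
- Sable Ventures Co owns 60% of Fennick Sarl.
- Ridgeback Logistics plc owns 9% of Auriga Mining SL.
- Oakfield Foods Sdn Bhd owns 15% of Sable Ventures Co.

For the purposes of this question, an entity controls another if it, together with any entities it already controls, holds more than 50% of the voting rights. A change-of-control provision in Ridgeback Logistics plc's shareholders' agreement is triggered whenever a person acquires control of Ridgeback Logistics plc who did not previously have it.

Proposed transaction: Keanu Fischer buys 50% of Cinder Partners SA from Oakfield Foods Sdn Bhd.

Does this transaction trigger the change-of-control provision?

No

The purchase adds only to Keanu's holdings (Oakfield's stake shrinks), so Keanu is the only person who could newly come to control Ridgeback.
Keanu holds 100% of Oakfield, so Keanu controls Oakfield.
Oakfield and Keanu together hold 80% + 6% = 86% of Ridgeback, so Keanu controls Ridgeback.
So Keanu already controls Ridgeback before the transaction.
After the purchase, Keanu's direct stake in Cinder rises to 40% + 50% = 90%, and Oakfield's stake falls to 0%.
Keanu controlled Ridgeback already, so this is not a new person acquiring control; every other person's position is unchanged or reduced.
No new person acquires control, so the clause is not triggered.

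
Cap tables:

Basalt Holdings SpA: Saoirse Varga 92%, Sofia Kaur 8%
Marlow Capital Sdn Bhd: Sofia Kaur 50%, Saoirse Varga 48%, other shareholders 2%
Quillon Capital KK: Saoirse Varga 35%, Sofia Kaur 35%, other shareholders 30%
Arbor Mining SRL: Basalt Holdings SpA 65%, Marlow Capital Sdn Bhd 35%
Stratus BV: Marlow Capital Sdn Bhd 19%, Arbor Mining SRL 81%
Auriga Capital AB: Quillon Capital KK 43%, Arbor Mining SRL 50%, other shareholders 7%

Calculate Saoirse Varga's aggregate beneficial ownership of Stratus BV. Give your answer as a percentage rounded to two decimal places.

Saoirse reaches Stratus along 3 paths.
Via Marlow: 48% × 19% = 9.12%.
Via Basalt → Arbor: 92% × 65% × 81% = 48.438%.
Via Marlow → Arbor: 48% × 35% × 81% = 13.608%.
Total: 9.12% + 48.438% + 13.608% = 71.166%.
Rounded: 71.17%.

71.17%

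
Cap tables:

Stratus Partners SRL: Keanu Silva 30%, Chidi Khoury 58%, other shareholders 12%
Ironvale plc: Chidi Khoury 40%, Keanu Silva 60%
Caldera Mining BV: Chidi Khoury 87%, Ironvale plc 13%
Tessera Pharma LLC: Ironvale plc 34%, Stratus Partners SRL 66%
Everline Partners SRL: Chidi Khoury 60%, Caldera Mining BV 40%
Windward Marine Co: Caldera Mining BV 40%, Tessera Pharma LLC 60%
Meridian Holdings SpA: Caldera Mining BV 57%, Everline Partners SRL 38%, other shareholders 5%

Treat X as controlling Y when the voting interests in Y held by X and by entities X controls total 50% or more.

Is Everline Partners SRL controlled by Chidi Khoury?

Yes

Chidi holds 87% of Caldera, so Chidi controls Caldera.
Chidi and Caldera together hold 60% + 40% = 100% of Everline, so Chidi controls Everline.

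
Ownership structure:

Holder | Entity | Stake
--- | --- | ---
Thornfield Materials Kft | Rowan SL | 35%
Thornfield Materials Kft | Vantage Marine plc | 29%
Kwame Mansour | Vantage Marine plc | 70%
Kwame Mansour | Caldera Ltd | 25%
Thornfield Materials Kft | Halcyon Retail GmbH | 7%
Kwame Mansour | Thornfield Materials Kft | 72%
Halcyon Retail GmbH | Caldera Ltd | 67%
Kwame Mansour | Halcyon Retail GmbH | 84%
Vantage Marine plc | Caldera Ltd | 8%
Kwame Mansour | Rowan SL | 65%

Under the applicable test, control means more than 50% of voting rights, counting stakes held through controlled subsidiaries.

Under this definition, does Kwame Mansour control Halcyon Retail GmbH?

Kwame holds 72% of Thornfield, so Kwame controls Thornfield.
Kwame and Thornfield together hold 84% + 7% = 91% of Halcyon, so Kwame controls Halcyon.

Yes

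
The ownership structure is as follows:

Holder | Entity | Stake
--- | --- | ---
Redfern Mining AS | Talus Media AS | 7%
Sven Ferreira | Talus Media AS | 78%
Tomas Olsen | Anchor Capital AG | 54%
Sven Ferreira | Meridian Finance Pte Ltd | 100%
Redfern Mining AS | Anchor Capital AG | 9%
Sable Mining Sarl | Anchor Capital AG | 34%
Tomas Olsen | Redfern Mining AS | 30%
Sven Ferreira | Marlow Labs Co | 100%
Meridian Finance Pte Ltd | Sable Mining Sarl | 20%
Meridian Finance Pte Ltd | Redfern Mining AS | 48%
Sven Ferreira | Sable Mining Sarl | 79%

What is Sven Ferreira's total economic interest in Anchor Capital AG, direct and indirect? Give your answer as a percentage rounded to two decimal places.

37.98%

Sven reaches Anchor along 3 paths.
Via Meridian → Sable: 100% × 20% × 34% = 6.8%.
Via Sable: 79% × 34% = 26.86%.
Via Meridian → Redfern: 100% × 48% × 9% = 4.32%.
Total: 6.8% + 26.86% + 4.32% = 37.98%.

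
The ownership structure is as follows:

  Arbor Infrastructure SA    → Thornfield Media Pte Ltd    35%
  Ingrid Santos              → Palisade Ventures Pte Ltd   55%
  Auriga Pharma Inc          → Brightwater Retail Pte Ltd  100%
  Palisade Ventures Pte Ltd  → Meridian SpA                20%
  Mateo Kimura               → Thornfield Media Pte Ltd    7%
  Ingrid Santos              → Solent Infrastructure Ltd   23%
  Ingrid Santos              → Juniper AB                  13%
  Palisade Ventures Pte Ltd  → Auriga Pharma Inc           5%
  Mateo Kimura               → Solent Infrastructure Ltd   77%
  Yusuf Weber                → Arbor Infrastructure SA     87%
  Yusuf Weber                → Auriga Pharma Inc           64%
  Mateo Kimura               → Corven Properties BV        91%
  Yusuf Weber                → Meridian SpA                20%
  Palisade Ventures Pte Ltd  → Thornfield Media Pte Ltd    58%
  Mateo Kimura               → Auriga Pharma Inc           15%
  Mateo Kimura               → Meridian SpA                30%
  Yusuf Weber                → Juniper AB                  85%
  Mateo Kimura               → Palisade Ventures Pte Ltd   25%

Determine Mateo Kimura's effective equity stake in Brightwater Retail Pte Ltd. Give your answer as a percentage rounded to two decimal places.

Mateo reaches Brightwater along 2 paths.
Via Auriga: 15% × 100% = 15%.
Via Palisade → Auriga: 25% × 5% × 100% = 1.25%.
Total: 15% + 1.25% = 16.25%.

16.25%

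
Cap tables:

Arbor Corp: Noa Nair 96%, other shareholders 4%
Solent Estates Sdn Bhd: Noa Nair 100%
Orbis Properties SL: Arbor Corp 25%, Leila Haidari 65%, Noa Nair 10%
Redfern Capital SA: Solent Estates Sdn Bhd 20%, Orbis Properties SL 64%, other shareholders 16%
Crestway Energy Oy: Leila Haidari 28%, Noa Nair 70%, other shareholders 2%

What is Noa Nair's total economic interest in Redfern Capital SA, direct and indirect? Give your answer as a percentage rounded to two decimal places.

41.76%

Noa reaches Redfern along 3 paths.
Via Solent: 100% × 20% = 20%.
Via Arbor → Orbis: 96% × 25% × 64% = 15.36%.
Via Orbis: 10% × 64% = 6.4%.
Total: 20% + 15.36% + 6.4% = 41.76%.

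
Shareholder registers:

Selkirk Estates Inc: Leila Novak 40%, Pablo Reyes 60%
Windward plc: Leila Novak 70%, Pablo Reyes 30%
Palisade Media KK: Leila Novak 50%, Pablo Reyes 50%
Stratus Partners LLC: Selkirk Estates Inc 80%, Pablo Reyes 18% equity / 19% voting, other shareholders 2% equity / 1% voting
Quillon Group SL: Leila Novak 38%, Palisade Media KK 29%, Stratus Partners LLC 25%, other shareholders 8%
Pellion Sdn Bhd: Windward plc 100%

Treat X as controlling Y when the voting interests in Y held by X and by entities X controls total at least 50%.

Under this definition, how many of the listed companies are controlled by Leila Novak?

4

Leila holds 70% of Windward, so Leila controls Windward.
Leila holds 50% of Palisade, so Leila controls Palisade.
Leila and Palisade together hold 38% + 29% = 67% of Quillon, so Leila controls Quillon.
Windward holds 100% of Pellion, so Leila controls Pellion.
No other company's threshold is met.
Leila controls 4 companies.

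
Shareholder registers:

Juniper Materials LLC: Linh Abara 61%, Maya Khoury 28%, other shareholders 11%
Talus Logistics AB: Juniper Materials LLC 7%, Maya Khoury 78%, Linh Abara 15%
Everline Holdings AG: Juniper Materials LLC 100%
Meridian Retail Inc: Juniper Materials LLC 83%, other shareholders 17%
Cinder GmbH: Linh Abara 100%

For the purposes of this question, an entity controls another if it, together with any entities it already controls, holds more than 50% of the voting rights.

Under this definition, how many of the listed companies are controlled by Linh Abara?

4

Linh holds 61% of Juniper, so Linh controls Juniper.
Juniper holds 100% of Everline, so Linh controls Everline.
Juniper holds 83% of Meridian, so Linh controls Meridian.
Linh holds 100% of Cinder, so Linh controls Cinder.
No other company's threshold is met.
Linh controls 4 companies.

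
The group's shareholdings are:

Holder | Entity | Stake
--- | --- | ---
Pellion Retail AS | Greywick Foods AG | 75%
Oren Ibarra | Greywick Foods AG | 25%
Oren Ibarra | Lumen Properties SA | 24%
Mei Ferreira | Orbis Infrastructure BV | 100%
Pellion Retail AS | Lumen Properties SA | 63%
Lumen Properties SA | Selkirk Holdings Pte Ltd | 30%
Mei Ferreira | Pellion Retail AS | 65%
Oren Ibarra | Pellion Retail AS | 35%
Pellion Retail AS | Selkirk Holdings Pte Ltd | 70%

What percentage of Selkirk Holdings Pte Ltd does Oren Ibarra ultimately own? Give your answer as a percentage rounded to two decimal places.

38.32%

Oren reaches Selkirk along 3 paths.
Via Lumen: 24% × 30% = 7.2%.
Via Pellion → Lumen: 35% × 63% × 30% = 6.615%.
Via Pellion: 35% × 70% = 24.5%.
Total: 7.2% + 6.615% + 24.5% = 38.315%.
Rounded: 38.32%.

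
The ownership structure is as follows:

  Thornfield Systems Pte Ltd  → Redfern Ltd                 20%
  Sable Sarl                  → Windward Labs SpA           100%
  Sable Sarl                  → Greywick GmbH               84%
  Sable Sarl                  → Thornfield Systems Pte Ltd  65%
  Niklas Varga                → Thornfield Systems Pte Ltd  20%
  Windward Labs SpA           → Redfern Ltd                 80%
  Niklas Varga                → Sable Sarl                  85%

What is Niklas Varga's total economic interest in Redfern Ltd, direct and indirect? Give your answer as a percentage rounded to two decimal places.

83.05%

Niklas reaches Redfern along 3 paths.
Via Sable → Windward: 85% × 100% × 80% = 68%.
Via Sable → Thornfield: 85% × 65% × 20% = 11.05%.
Via Thornfield: 20% × 20% = 4%.
Total: 68% + 11.05% + 4% = 83.05%.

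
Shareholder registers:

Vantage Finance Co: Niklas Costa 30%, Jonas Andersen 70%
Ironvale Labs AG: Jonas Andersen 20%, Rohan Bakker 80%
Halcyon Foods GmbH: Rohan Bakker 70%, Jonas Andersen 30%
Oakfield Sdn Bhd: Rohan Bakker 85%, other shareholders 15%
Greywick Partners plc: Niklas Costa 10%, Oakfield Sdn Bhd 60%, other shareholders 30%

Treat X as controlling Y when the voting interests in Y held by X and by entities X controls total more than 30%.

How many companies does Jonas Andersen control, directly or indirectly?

1

Jonas holds 70% of Vantage, so Jonas controls Vantage.
No other company's threshold is met.
Jonas controls 1 company.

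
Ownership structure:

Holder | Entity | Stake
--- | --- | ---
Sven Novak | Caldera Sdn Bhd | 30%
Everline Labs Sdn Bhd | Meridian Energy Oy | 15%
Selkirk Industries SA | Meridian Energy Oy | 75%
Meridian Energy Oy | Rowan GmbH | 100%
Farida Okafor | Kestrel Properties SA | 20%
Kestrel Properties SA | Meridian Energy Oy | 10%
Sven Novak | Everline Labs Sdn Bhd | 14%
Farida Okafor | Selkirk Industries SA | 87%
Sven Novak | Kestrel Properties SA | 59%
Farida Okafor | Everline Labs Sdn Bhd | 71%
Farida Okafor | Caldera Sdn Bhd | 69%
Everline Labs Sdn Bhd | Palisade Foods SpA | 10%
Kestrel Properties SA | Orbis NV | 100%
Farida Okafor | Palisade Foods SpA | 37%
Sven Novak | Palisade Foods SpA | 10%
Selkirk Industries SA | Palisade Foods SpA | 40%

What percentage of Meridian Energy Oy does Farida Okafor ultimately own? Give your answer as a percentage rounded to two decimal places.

Farida reaches Meridian along 3 paths.
Via Everline: 71% × 15% = 10.65%.
Via Kestrel: 20% × 10% = 2%.
Via Selkirk: 87% × 75% = 65.25%.
Total: 10.65% + 2% + 65.25% = 77.9%.
Rounded: 77.90%.

77.90%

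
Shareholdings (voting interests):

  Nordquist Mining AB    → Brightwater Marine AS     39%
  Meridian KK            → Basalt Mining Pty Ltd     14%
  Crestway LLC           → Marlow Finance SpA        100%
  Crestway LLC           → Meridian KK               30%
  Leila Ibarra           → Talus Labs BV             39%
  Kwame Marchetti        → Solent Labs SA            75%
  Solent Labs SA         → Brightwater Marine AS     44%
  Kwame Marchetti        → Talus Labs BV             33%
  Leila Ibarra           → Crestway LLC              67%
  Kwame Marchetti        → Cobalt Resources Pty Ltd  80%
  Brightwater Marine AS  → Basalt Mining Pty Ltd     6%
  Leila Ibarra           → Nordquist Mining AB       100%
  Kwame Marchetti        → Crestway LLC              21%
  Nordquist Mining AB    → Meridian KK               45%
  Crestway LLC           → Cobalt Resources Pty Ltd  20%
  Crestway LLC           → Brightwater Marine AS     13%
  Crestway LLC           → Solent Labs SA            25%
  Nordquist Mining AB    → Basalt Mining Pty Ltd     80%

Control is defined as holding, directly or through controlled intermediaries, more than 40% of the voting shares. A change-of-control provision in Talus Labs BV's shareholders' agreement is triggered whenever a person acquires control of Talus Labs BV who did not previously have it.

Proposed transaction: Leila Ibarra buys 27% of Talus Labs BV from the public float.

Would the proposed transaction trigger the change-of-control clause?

The purchase changes only Leila's holdings, so Leila is the only person who could newly come to control Talus.
Leila holds 67% of Crestway, so Leila controls Crestway.
Leila holds 100% of Nordquist, so Leila controls Nordquist.
Nordquist and Crestway together hold 39% + 13% = 52% of Brightwater, so Leila controls Brightwater.
Nordquist and Crestway together hold 45% + 30% = 75% of Meridian, so Leila controls Meridian.
Crestway holds 100% of Marlow, so Leila controls Marlow.
Brightwater and Nordquist and Meridian together hold 6% + 80% + 14% = 100% of Basalt, so Leila controls Basalt.
In Talus, Leila's side holds only 39%, not > 40%.
So before the transaction, Leila does not control Talus.
After the purchase, Leila's direct stake in Talus rises to 39% + 27% = 66%.
Leila holds 66% of Talus, so Leila controls Talus.
Leila did not control Talus before and does after, so the clause is triggered.

Yes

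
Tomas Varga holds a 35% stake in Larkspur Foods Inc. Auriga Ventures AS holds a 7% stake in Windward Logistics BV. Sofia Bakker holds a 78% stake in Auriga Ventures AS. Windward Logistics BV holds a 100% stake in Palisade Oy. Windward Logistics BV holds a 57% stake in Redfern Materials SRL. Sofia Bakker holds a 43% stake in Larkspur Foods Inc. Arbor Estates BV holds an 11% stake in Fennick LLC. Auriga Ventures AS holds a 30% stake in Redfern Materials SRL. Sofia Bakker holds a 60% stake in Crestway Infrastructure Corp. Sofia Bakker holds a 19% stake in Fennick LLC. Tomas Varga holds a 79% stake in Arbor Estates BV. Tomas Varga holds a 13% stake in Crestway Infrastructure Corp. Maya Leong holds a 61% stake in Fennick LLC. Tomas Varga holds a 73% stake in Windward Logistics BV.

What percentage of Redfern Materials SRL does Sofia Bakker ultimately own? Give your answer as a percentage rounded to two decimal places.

26.51%

Sofia reaches Redfern along 2 paths.
Via Auriga: 78% × 30% = 23.4%.
Via Auriga → Windward: 78% × 7% × 57% = 3.1122%.
Total: 23.4% + 3.1122% = 26.5122%.
Rounded: 26.51%.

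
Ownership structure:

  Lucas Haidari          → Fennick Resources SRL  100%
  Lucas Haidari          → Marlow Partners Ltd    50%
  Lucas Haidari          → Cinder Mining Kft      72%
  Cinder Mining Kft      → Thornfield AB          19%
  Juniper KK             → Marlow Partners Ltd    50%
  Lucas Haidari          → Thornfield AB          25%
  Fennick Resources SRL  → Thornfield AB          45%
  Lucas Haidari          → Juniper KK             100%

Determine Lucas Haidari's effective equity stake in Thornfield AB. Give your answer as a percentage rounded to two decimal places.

83.68%

Lucas reaches Thornfield along 3 paths.
Via Fennick: 100% × 45% = 45%.
Direct stake: 25% = 25%.
Via Cinder: 72% × 19% = 13.68%.
Total: 45% + 25% + 13.68% = 83.68%.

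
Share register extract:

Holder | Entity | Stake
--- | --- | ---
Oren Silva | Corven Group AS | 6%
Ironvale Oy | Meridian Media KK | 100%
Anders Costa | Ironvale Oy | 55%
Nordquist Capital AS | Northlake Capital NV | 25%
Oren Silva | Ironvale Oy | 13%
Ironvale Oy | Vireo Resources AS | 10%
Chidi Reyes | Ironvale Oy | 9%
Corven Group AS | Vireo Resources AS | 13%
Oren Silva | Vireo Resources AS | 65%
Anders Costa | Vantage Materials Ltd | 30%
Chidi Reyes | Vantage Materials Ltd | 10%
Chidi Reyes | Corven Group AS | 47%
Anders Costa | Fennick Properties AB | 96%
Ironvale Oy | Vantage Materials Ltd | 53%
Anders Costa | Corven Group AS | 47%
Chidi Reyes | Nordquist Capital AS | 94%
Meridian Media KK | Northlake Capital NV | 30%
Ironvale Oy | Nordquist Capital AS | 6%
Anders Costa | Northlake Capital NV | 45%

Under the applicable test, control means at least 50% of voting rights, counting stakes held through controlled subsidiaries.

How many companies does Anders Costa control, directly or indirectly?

Anders holds 55% of Ironvale, so Anders controls Ironvale.
Anders and Ironvale together hold 30% + 53% = 83% of Vantage, so Anders controls Vantage.
Ironvale holds 100% of Meridian, so Anders controls Meridian.
Anders holds 96% of Fennick, so Anders controls Fennick.
Meridian and Anders together hold 30% + 45% = 75% of Northlake, so Anders controls Northlake.
No other company's threshold is met.
Anders controls 5 companies.

5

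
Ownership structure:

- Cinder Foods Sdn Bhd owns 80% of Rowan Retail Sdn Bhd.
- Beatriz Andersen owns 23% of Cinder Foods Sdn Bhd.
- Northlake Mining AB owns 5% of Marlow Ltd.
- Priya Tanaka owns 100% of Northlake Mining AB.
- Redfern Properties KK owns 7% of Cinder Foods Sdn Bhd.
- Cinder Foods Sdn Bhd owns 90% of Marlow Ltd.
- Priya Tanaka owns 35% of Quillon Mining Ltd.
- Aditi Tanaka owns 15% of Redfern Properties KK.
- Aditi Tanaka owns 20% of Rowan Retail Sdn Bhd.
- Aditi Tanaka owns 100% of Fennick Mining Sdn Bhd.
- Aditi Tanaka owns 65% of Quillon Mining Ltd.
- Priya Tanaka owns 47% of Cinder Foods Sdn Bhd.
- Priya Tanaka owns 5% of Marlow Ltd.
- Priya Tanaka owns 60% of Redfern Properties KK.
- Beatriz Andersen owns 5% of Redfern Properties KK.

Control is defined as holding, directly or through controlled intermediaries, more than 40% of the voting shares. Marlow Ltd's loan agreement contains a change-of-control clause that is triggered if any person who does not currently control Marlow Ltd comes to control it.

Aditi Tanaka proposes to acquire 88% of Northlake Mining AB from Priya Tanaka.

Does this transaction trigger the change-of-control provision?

No

The purchase adds only to Aditi's holdings (Priya's stake shrinks), so Aditi is the only person who could newly come to control Marlow.
Aditi holds 100% of Fennick, so Aditi controls Fennick.
Aditi holds 65% of Quillon, so Aditi controls Quillon.
Neither Aditi nor any entity Aditi controls holds any voting interest in Marlow.
So before the transaction, Aditi does not control Marlow.
After the purchase, Aditi holds 88% of Northlake directly, and Priya's stake falls to 12%.
Aditi holds 88% of Northlake, so Aditi controls Northlake.
After the transaction, Aditi's side holds 5% of Marlow, not > 40%, so Aditi still does not control Marlow.
No new person acquires control, so the clause is not triggered.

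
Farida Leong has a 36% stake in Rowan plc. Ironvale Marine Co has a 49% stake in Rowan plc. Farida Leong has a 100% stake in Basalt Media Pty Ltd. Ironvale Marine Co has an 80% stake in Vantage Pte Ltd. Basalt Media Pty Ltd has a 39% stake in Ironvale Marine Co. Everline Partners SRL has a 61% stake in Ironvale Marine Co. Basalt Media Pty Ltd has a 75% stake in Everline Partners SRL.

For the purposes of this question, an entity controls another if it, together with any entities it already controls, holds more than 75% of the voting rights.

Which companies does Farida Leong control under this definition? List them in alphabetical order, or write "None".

Basalt Media Pty Ltd

Farida holds 100% of Basalt, so Farida controls Basalt.
No other company's threshold is met.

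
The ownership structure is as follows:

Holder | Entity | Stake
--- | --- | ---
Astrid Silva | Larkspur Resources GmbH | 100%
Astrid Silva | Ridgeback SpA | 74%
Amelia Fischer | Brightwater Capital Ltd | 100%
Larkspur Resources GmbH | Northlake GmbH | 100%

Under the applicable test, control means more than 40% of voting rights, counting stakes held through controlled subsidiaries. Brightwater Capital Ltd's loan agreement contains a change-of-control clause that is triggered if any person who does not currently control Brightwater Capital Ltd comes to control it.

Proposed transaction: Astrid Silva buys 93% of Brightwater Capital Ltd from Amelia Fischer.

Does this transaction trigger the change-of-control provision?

The purchase adds only to Astrid's holdings (Amelia's stake shrinks), so Astrid is the only person who could newly come to control Brightwater.
Astrid holds 100% of Larkspur, so Astrid controls Larkspur.
Astrid holds 74% of Ridgeback, so Astrid controls Ridgeback.
Larkspur holds 100% of Northlake, so Astrid controls Northlake.
Neither Astrid nor any entity Astrid controls holds any voting interest in Brightwater.
So before the transaction, Astrid does not control Brightwater.
After the purchase, Astrid holds 93% of Brightwater directly, and Amelia's stake falls to 7%.
Astrid holds 93% of Brightwater, so Astrid controls Brightwater.
Astrid did not control Brightwater before and does after, so the clause is triggered.

Yes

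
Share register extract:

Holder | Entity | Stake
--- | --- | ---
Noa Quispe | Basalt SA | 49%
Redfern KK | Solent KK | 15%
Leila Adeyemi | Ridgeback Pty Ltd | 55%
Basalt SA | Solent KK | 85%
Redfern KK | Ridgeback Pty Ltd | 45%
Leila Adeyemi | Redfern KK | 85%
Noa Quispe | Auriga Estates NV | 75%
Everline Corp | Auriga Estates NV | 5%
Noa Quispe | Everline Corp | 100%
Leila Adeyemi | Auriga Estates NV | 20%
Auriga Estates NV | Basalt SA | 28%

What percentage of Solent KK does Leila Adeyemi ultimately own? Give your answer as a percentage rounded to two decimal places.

17.51%

Leila reaches Solent along 2 paths.
Via Redfern: 85% × 15% = 12.75%.
Via Auriga → Basalt: 20% × 28% × 85% = 4.76%.
Total: 12.75% + 4.76% = 17.51%.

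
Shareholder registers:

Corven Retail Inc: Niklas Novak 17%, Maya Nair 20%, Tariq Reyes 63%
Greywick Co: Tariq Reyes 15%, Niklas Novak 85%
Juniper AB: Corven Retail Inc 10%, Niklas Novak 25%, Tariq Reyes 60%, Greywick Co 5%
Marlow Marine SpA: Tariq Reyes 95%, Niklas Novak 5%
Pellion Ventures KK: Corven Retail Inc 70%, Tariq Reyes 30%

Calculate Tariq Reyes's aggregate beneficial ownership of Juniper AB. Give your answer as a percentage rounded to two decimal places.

Tariq reaches Juniper along 3 paths.
Via Corven: 63% × 10% = 6.3%.
Direct stake: 60% = 60%.
Via Greywick: 15% × 5% = 0.75%.
Total: 6.3% + 60% + 0.75% = 67.05%.

67.05%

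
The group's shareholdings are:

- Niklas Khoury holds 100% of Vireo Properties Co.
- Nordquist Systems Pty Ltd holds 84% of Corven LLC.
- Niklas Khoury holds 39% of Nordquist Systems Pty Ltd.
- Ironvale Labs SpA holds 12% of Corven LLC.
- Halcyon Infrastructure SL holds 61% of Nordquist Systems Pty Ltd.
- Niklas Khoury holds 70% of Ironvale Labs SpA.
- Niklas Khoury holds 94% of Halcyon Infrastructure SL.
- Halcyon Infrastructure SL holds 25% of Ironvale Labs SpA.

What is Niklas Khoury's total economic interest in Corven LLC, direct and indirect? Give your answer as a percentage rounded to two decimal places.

Niklas reaches Corven along 4 paths.
Via Halcyon → Nordquist: 94% × 61% × 84% = 48.1656%.
Via Nordquist: 39% × 84% = 32.76%.
Via Halcyon → Ironvale: 94% × 25% × 12% = 2.82%.
Via Ironvale: 70% × 12% = 8.4%.
Total: 48.1656% + 32.76% + 2.82% + 8.4% = 92.1456%.
Rounded: 92.15%.

92.15%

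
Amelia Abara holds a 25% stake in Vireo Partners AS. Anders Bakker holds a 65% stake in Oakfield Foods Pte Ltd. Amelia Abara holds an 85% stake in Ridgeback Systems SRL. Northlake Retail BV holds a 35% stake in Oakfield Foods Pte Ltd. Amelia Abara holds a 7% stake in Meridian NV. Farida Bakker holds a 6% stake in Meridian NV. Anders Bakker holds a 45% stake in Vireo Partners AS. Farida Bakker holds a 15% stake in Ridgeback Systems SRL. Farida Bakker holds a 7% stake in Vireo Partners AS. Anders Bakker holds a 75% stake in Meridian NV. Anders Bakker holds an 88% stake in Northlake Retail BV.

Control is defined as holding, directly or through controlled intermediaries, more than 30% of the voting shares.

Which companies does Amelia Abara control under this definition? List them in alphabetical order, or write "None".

Ridgeback Systems SRL

Amelia holds 85% of Ridgeback, so Amelia controls Ridgeback.
No other company's threshold is met.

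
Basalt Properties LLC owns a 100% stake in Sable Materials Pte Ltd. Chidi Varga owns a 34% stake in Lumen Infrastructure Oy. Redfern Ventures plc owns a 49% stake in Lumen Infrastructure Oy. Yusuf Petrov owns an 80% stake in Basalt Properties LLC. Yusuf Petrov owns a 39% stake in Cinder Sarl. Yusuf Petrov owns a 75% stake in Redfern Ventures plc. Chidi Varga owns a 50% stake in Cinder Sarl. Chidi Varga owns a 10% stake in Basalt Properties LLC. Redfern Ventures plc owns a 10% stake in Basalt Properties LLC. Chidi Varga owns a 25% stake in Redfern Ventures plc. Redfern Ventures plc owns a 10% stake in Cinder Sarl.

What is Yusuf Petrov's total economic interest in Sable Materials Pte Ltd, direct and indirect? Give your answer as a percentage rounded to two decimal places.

87.50%

Yusuf reaches Sable along 2 paths.
Via Redfern → Basalt: 75% × 10% × 100% = 7.5%.
Via Basalt: 80% × 100% = 80%.
Total: 7.5% + 80% = 87.5%.
Rounded: 87.50%.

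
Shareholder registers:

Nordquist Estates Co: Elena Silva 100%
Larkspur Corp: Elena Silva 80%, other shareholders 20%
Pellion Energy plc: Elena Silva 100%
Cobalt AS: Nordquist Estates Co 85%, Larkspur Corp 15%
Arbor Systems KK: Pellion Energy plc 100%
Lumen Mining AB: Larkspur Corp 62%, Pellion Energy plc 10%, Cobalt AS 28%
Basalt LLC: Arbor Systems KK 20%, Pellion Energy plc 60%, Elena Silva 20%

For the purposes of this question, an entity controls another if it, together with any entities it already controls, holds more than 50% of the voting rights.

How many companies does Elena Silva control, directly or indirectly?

7

Elena holds 100% of Nordquist, so Elena controls Nordquist.
Elena holds 80% of Larkspur, so Elena controls Larkspur.
Elena holds 100% of Pellion, so Elena controls Pellion.
Nordquist and Larkspur together hold 85% + 15% = 100% of Cobalt, so Elena controls Cobalt.
Pellion holds 100% of Arbor, so Elena controls Arbor.
Larkspur and Pellion and Cobalt together hold 62% + 10% + 28% = 100% of Lumen, so Elena controls Lumen.
Arbor and Pellion and Elena together hold 20% + 60% + 20% = 100% of Basalt, so Elena controls Basalt.
Elena controls 7 companies.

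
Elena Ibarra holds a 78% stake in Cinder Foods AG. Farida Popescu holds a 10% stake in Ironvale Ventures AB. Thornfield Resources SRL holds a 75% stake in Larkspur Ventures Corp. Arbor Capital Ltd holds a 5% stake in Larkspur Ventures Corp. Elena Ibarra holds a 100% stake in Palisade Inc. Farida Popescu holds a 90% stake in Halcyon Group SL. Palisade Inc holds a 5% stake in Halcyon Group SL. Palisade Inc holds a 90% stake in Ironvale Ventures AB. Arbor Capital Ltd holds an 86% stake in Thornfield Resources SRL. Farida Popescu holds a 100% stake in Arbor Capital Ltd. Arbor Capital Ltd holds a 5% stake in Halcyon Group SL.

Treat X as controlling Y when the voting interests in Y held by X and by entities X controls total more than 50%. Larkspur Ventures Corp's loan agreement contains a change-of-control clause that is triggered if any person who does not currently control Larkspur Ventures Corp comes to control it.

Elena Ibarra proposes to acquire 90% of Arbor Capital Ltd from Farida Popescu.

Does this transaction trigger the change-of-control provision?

The purchase adds only to Elena's holdings (Farida's stake shrinks), so Elena is the only person who could newly come to control Larkspur.
Elena holds 100% of Palisade, so Elena controls Palisade.
Elena holds 78% of Cinder, so Elena controls Cinder.
Palisade holds 90% of Ironvale, so Elena controls Ironvale.
Neither Elena nor any entity Elena controls holds any voting interest in Larkspur.
So before the transaction, Elena does not control Larkspur.
After the purchase, Elena holds 90% of Arbor directly, and Farida's stake falls to 10%.
Elena holds 90% of Arbor, so Elena controls Arbor.
Arbor holds 86% of Thornfield, so Elena controls Thornfield.
Arbor and Thornfield together hold 5% + 75% = 80% of Larkspur, so Elena controls Larkspur.
Elena did not control Larkspur before and does after, so the clause is triggered.

Yes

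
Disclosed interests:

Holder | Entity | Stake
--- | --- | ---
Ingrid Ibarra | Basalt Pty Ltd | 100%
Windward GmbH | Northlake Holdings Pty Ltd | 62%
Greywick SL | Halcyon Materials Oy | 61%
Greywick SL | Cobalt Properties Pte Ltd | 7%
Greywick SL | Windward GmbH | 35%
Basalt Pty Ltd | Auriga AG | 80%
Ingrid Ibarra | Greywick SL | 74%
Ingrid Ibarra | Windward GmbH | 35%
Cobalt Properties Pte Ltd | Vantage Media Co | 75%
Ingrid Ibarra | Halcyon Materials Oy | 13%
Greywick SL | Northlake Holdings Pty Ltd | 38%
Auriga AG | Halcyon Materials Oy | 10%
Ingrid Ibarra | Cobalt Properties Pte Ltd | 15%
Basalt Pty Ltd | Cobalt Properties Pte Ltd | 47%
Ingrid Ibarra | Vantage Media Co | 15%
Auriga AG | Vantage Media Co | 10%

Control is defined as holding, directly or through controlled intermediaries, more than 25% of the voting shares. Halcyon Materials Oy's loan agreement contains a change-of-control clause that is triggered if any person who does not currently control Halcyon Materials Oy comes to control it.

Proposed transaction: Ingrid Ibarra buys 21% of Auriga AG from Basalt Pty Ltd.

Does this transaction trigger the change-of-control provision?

No

The purchase adds only to Ingrid's holdings (Basalt's stake shrinks), so Ingrid is the only person who could newly come to control Halcyon.
Ingrid holds 74% of Greywick, so Ingrid controls Greywick.
Ingrid holds 100% of Basalt, so Ingrid controls Basalt.
Basalt holds 80% of Auriga, so Ingrid controls Auriga.
Auriga and Ingrid and Greywick together hold 10% + 13% + 61% = 84% of Halcyon, so Ingrid controls Halcyon.
So Ingrid already controls Halcyon before the transaction.
After the purchase, Ingrid holds 21% of Auriga directly, and Basalt's stake falls to 59%.
Ingrid controlled Halcyon already, so this is not a new person acquiring control; every other person's position is unchanged or reduced.
No new person acquires control, so the clause is not triggered.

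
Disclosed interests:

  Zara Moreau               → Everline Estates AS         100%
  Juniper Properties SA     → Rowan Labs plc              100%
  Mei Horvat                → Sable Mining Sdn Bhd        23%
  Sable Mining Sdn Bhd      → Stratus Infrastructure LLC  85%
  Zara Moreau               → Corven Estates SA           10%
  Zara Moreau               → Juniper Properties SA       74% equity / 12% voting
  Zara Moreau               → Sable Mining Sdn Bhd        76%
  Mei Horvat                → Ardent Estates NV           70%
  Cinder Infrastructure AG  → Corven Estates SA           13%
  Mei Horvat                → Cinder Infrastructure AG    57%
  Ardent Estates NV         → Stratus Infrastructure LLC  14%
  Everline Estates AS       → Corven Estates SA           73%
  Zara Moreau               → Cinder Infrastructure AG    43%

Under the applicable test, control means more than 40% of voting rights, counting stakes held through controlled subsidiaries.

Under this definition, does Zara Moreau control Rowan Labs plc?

No

Zara holds 100% of Everline, so Zara controls Everline.
Zara holds 43% of Cinder, so Zara controls Cinder.
Zara holds 76% of Sable, so Zara controls Sable.
Zara and Everline and Cinder together hold 10% + 73% + 13% = 96% of Corven, so Zara controls Corven.
Sable holds 85% of Stratus, so Zara controls Stratus.
Neither Zara nor any entity Zara controls holds any voting interest in Rowan.
So Zara does not control Rowan.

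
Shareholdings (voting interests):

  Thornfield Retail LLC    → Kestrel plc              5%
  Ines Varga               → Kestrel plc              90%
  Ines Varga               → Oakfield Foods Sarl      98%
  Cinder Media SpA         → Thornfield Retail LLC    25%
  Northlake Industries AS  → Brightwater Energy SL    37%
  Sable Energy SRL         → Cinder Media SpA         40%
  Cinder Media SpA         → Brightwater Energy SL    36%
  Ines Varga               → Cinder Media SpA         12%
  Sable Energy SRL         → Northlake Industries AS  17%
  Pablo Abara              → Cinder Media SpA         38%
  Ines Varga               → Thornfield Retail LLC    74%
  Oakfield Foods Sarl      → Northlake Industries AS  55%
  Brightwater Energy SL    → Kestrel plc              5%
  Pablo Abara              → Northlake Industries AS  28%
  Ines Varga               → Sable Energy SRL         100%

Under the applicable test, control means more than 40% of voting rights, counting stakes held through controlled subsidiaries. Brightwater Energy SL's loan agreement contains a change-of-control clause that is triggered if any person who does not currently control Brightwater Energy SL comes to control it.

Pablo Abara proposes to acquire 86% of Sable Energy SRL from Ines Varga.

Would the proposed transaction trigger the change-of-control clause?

Yes

The purchase adds only to Pablo's holdings (Ines's stake shrinks), so Pablo is the only person who could newly come to control Brightwater.
Pablo's largest direct stake is 38% in Cinder, which does not meet the threshold, so Pablo controls no company.
Neither Pablo nor any entity Pablo controls holds any voting interest in Brightwater.
So before the transaction, Pablo does not control Brightwater.
After the purchase, Pablo holds 86% of Sable directly, and Ines's stake falls to 14%.
Pablo holds 86% of Sable, so Pablo controls Sable.
Pablo and Sable together hold 28% + 17% = 45% of Northlake, so Pablo controls Northlake.
Sable and Pablo together hold 40% + 38% = 78% of Cinder, so Pablo controls Cinder.
Cinder and Northlake together hold 36% + 37% = 73% of Brightwater, so Pablo controls Brightwater.
Pablo did not control Brightwater before and does after, so the clause is triggered.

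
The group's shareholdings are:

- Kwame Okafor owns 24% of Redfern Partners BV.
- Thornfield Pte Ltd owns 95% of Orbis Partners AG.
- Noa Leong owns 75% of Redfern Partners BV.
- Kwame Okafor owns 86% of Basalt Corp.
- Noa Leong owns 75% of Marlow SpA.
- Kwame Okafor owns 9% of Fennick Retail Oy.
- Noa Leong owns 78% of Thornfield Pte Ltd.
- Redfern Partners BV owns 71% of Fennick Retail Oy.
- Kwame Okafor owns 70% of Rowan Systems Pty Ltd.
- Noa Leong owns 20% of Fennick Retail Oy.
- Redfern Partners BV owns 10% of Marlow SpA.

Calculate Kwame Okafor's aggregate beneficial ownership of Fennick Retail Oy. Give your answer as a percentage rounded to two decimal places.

Kwame reaches Fennick along 2 paths.
Via Redfern: 24% × 71% = 17.04%.
Direct stake: 9% = 9%.
Total: 17.04% + 9% = 26.04%.

26.04%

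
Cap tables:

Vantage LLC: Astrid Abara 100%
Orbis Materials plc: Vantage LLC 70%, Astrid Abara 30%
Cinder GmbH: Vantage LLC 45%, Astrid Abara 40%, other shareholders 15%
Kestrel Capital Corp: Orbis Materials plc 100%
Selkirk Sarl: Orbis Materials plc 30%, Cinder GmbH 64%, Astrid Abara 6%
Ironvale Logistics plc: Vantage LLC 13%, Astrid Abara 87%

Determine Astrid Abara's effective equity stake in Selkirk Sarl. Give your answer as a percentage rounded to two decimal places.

90.40%

Astrid reaches Selkirk along 5 paths.
Via Vantage → Orbis: 100% × 70% × 30% = 21%.
Via Orbis: 30% × 30% = 9%.
Via Vantage → Cinder: 100% × 45% × 64% = 28.8%.
Via Cinder: 40% × 64% = 25.6%.
Direct stake: 6% = 6%.
Total: 21% + 9% + 28.8% + 25.6% + 6% = 90.4%.
Rounded: 90.40%.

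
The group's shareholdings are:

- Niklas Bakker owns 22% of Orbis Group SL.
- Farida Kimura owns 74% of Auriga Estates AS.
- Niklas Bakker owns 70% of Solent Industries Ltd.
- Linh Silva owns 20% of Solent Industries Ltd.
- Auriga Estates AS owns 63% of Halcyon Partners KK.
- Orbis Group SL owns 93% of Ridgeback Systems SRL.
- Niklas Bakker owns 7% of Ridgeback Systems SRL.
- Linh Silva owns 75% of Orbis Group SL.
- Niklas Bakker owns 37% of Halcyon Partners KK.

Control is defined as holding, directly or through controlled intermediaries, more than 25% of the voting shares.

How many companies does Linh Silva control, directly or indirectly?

Linh holds 75% of Orbis, so Linh controls Orbis.
Orbis holds 93% of Ridgeback, so Linh controls Ridgeback.
No other company's threshold is met.
Linh controls 2 companies.

2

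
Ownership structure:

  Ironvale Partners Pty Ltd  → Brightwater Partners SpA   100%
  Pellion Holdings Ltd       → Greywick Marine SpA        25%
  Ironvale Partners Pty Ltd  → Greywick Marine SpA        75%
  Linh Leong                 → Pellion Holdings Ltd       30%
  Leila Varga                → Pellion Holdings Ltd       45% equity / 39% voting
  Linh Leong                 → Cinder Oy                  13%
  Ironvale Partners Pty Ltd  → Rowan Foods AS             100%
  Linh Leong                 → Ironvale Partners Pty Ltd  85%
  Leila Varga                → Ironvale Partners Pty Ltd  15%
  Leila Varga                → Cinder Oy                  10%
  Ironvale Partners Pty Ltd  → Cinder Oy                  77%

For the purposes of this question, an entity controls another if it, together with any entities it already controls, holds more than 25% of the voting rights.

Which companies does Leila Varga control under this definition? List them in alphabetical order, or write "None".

Leila holds 39% of Pellion, so Leila controls Pellion.
No other company's threshold is met.

Pellion Holdings Ltd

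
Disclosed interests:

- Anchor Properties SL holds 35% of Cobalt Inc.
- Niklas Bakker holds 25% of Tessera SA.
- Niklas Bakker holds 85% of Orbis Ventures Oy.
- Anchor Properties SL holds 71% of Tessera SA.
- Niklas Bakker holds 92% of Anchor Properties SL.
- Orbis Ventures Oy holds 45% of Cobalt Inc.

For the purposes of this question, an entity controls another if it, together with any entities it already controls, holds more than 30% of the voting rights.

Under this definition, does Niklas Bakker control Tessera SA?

Yes

Niklas holds 92% of Anchor, so Niklas controls Anchor.
Anchor and Niklas together hold 71% + 25% = 96% of Tessera, so Niklas controls Tessera.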